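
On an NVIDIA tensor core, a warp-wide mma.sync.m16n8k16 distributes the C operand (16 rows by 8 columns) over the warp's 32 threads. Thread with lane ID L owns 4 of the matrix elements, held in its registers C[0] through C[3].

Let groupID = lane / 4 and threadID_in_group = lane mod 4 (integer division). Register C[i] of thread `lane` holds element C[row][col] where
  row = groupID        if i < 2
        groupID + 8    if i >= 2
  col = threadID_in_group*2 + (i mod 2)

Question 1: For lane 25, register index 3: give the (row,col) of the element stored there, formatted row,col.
14,3

lane 25=>25/4=6, 25 mod 4=1
i=3  r:6+8=>14  c:2·1+1=>3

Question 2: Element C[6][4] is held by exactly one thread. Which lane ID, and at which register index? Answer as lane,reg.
r=6->g=6,rb=0  c=4->t=2,b0=0
L=6*4+2=26  i=0*2+0=0

26,0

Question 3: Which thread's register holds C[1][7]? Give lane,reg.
r:1=>grp=1,rB=0  c:7=>tig=3,lo=1
L=1*4+3=7  i=0*2+1=1

7,1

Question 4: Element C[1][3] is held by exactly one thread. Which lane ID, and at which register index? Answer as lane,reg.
r=1->g=1,rb=0  c=3->t=1,b0=1
L=1*4+1=5  i=0*2+1=1

5,1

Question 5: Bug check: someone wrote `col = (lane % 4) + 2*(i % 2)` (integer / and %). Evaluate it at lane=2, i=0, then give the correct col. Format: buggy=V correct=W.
buggy=2 correct=4

`(lane % 4) + 2*(i % 2)`[2,0]=>2
lane 2=>2/4=0, 2 mod 4=2
i=0  r:0+0=>0  c:2·2+0=>4
col: 2 vs 4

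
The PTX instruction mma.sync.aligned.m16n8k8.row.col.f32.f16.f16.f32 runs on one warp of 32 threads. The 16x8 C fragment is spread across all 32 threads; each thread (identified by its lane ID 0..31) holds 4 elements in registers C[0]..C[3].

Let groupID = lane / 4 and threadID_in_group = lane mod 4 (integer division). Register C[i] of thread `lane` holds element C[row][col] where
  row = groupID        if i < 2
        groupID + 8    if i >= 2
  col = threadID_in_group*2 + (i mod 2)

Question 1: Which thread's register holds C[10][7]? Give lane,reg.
r=10⇒gr=2,Rb=1  c=7⇒th=3,odd=1
L=2*4+3=11  i=1*2+1=3

11,3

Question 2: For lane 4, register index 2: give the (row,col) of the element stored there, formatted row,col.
9,0

lane 4: gid=1 (4/4), tid=0 (4%4)
i=2: r=1+8=9, c=0*2+0=0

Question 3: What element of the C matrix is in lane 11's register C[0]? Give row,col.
lane 11: grp=2 (11/4), tig=3 (11%4)
i=0: r=2+0=2, c=3*2+0=6

2,6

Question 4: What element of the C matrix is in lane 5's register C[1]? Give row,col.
1,3

L=5⇒gr=5>>2=1, th=5&3=1
[1]⇒row 1+0=1  col 1·2+1=3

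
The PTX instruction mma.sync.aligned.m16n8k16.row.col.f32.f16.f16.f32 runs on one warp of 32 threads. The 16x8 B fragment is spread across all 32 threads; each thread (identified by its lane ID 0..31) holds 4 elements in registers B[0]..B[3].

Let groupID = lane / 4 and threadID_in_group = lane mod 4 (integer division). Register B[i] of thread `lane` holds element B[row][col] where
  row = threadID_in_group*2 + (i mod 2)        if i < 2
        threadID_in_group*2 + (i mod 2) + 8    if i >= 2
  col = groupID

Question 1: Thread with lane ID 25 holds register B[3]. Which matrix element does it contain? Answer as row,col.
11,6

25: gr=6,th=1
[3] (1*2+1+8,6) = (11,6)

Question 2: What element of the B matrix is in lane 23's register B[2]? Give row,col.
23: grp=5,tig=3
[2] (3*2+0+8,5) = (14,5)

14,5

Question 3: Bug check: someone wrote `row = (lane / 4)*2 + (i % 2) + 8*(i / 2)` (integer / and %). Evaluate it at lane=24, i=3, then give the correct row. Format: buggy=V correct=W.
buggy=21 correct=9

`(lane / 4)*2 + (i % 2) + 8*(i / 2)`[24,3]->21
L=24->g=24>>2=6, t=24&3=0
[3]->row 0·2+1+8=9  col g=6
row: 21 vs 9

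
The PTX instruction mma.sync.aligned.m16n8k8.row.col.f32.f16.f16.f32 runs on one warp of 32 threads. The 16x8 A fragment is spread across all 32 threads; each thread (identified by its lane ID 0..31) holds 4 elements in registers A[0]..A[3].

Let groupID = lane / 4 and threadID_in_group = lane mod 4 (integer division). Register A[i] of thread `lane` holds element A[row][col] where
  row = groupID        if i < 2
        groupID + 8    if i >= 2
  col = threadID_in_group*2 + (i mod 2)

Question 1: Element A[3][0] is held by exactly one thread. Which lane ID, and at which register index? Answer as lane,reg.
r=3->g=3,rb=0  c=0->t=0,b0=0
L=3*4+0=12  i=0*2+0=0

12,0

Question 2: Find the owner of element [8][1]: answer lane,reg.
0,3

r: 8->gid=0,r8=1  c: 1->tid=0,i&1=1
L=0*4+0=0  i=1*2+1=3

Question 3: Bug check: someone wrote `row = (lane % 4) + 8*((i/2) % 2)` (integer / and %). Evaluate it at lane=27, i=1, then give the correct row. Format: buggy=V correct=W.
`(lane % 4) + 8*((i/2) % 2)`[27,1]->3
lane 27->27/4=6, 27 mod 4=3
i=1  r:6+0->6  c:2·3+1->7
row: 3 vs 6

buggy=3 correct=6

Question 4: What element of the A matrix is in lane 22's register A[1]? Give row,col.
5,5

lane 22: gid=5 (22/4), tid=2 (22%4)
i=1: r=5+0=5, c=2*2+1=5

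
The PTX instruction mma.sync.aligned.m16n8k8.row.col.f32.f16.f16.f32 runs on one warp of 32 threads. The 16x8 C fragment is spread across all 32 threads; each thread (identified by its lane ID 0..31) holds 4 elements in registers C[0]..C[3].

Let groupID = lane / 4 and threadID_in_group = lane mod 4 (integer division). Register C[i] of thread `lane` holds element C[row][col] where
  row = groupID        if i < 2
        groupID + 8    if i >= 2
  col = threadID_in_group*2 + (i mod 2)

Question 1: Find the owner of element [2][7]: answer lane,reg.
11,1

r:2=>grp=2,rB=0  c:7=>tig=3,lo=1
L=2*4+3=11  i=0*2+1=1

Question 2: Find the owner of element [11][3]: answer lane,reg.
13,3

r: 11->gid=3,r8=1  c: 3->tid=1,i&1=1
L=3*4+1=13  i=1*2+1=3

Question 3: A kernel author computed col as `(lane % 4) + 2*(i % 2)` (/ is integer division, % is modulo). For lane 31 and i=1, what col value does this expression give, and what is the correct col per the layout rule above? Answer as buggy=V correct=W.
`(lane % 4) + 2*(i % 2)`[31,1]->5
lane 31->31/4=7, 31 mod 4=3
i=1  r:7+0->7  c:2·3+1->7
col: 5 vs 7

buggy=5 correct=7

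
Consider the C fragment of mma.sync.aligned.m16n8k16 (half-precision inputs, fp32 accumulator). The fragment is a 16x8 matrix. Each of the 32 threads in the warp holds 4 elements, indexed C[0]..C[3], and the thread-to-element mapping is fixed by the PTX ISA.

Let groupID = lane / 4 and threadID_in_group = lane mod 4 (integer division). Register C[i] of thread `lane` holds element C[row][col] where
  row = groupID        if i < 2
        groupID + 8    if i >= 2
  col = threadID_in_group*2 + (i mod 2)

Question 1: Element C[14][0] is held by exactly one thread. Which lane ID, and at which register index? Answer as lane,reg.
r: 14->gid=6,r8=1  c: 0->tid=0,i&1=0
L=6*4+0=24  i=1*2+0=2

24,2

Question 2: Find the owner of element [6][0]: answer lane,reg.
24,0

r=6→G=6,rhi=0  c=0→T=0,p=0
L=6*4+0=24  i=0*2+0=0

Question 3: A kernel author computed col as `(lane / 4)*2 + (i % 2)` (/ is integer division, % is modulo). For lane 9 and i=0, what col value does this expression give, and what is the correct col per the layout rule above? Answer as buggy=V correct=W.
`(lane / 4)*2 + (i % 2)`[9,0]=>4
9: grp=2,tig=1
[0] (2+0,1*2+0) = (2,2)
col: 4 vs 2

buggy=4 correct=2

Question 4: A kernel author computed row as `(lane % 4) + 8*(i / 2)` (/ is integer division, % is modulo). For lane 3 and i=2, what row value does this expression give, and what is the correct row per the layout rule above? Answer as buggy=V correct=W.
`(lane % 4) + 8*(i / 2)`[3,2]=>11
lane 3: grp=0 (3/4), tig=3 (3%4)
i=2: r=0+8=8, c=3*2+0=6
row: 11 vs 8

buggy=11 correct=8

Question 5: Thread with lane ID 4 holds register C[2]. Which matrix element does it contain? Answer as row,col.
4: G=1,T=0
[2] (1+8,0*2+0) = (9,0)

9,0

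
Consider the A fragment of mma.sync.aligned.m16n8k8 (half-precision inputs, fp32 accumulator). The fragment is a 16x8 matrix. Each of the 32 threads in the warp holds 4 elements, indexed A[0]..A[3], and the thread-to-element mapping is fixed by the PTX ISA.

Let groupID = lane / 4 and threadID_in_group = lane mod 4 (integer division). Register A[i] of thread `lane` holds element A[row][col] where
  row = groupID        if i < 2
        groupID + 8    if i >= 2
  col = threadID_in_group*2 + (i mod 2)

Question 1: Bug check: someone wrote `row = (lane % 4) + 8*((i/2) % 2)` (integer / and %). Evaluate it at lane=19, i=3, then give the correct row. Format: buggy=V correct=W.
`(lane % 4) + 8*((i/2) % 2)`[19,3]⇒11
lane 19⇒19/4=4, 19 mod 4=3
i=3  r:4+8⇒12  c:2·3+1⇒7
row: 11 vs 12

buggy=11 correct=12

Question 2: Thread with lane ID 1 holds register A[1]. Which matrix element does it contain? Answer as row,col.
0,3

lane 1->1/4=0, 1 mod 4=1
i=1  r:0+0->0  c:2·1+1->3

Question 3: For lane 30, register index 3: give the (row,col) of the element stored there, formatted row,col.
L=30=>grp=30>>2=7, tig=30&3=2
[3]=>row 7+8=15  col 2·2+1=5

15,5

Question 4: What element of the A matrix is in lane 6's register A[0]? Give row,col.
L=6⇒gr=6>>2=1, th=6&3=2
[0]⇒row 1+0=1  col 2·2+0=4

1,4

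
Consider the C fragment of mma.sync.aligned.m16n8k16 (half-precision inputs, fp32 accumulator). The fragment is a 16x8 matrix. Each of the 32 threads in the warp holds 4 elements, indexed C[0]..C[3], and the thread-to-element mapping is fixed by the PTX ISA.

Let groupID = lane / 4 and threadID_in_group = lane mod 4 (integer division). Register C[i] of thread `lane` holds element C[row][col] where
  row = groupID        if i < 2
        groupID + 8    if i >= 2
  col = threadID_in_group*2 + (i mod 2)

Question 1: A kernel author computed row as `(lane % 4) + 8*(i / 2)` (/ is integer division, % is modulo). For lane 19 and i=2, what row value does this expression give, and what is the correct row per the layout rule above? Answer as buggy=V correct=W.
`(lane % 4) + 8*(i / 2)`[19,2]=>11
lane 19=>19/4=4, 19 mod 4=3
i=2  r:4+8=>12  c:2·3+0=>6
row: 11 vs 12

buggy=11 correct=12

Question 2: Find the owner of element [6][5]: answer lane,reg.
26,1

r:6=>grp=6,rB=0  c:5=>tig=2,lo=1
L=6*4+2=26  i=0*2+1=1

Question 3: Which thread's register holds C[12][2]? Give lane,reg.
17,2

r=12→G=4,rhi=1  c=2→T=1,p=0
L=4*4+1=17  i=1*2+0=2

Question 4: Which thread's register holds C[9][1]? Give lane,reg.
r=9⇒gr=1,Rb=1  c=1⇒th=0,odd=1
L=1*4+0=4  i=1*2+1=3

4,3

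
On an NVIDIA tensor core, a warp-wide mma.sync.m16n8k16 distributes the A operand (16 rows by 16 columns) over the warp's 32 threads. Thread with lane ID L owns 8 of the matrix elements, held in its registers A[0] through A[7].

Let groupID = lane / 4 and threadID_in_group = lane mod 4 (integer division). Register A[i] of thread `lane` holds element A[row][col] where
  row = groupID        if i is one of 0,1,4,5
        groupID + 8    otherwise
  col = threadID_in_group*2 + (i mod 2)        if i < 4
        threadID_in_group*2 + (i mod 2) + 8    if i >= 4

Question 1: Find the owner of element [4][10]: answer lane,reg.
r=4->g=4,rb=0  c=10->cb=1,t=1,b0=0
L=4*4+1=17  i=1*4+0*2+0=4

17,4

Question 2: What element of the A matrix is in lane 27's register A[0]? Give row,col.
6,6

L=27⇒gr=27>>2=6, th=27&3=3
[0]⇒row 6+0=6  col 3·2+0+0=6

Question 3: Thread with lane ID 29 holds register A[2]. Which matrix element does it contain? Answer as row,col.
15,2

29: G=7,T=1
[2] (7+8,1*2+0+0) = (15,2)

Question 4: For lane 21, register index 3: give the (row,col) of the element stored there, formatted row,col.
13,3

L=21⇒gr=21>>2=5, th=21&3=1
[3]⇒row 5+8=13  col 1·2+1+0=3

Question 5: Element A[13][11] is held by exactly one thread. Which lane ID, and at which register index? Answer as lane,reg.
21,7

r: 13->gid=5,r8=1  c: 11->c8=1,tid=1,i&1=1
L=5*4+1=21  i=1*4+1*2+1=7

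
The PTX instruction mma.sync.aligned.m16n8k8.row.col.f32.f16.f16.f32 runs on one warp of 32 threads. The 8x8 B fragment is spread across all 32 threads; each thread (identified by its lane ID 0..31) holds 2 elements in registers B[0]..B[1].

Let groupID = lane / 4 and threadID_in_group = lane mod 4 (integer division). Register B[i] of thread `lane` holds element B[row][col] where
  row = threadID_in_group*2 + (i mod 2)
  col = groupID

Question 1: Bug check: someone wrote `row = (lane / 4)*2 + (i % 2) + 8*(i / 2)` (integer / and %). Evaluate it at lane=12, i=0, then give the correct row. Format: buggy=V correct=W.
`(lane / 4)*2 + (i % 2) + 8*(i / 2)`[12,0]->6
L=12->g=12>>2=3, t=12&3=0
[0]->row 0·2+0=0  col g=3
row: 6 vs 0

buggy=6 correct=0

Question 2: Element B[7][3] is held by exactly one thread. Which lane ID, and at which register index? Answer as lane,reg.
c: 3->gid=3  r: 7->tid=3,i&1=1
L=3*4+3=15  i=1=1

15,1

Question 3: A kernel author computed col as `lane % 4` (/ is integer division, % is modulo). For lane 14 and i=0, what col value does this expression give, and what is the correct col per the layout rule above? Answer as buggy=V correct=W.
`lane % 4`[14,0]→2
14: G=3,T=2
[0] (2*2+0,3) = (4,3)
col: 2 vs 3

buggy=2 correct=3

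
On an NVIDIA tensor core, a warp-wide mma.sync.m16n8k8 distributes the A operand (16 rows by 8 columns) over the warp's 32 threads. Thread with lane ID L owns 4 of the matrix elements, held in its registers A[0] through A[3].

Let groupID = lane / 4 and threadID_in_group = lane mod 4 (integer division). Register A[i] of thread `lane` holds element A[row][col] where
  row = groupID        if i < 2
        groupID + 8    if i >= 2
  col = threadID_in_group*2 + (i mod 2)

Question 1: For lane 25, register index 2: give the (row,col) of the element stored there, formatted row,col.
lane 25⇒25/4=6, 25 mod 4=1
i=2  r:6+8⇒14  c:2·1+0⇒2

14,2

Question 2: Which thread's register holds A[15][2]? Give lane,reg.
r:15=>grp=7,rB=1  c:2=>tig=1,lo=0
L=7*4+1=29  i=1*2+0=2

29,2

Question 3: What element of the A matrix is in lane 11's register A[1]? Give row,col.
L=11⇒gr=11>>2=2, th=11&3=3
[1]⇒row 2+0=2  col 3·2+1=7

2,7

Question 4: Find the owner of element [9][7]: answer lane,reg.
7,3

r=9->g=1,rb=1  c=7->t=3,b0=1
L=1*4+3=7  i=1*2+1=3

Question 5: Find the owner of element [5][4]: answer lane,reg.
r:5=>grp=5,rB=0  c:4=>tig=2,lo=0
L=5*4+2=22  i=0*2+0=0

22,0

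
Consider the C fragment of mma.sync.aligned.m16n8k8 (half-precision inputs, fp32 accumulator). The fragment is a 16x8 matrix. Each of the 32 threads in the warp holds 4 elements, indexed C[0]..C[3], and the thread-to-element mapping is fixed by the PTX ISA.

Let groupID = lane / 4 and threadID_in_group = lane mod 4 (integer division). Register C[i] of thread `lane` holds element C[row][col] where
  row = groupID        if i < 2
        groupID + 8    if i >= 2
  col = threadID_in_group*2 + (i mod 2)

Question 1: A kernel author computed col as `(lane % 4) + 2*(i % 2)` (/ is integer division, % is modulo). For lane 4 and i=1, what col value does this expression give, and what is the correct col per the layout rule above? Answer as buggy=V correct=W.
buggy=2 correct=1

`(lane % 4) + 2*(i % 2)`[4,1]→2
4: G=1,T=0
[1] (1+0,0*2+1) = (1,1)
col: 2 vs 1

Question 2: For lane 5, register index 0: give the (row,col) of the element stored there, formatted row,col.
1,2

5: g=1,t=1
[0] (1+0,1*2+0) = (1,2)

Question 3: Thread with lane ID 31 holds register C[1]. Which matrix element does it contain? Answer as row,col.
7,7

L=31⇒gr=31>>2=7, th=31&3=3
[1]⇒row 7+0=7  col 3·2+1=7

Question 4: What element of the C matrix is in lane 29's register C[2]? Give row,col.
lane 29→29/4=7, 29 mod 4=1
i=2  r:7+8→15  c:2·1+0→2

15,2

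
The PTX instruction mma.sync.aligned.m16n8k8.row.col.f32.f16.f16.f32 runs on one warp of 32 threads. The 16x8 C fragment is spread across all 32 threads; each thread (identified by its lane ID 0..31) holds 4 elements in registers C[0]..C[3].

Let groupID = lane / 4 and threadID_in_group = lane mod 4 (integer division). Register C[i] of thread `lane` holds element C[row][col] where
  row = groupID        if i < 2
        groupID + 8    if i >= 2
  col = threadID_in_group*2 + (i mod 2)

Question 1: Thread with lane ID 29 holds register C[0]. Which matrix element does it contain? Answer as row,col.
7,2

L=29->g=29>>2=7, t=29&3=1
[0]->row 7+0=7  col 1·2+0=2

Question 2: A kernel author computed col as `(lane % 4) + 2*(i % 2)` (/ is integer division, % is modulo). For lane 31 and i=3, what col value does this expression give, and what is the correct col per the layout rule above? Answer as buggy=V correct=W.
buggy=5 correct=7

`(lane % 4) + 2*(i % 2)`[31,3]→5
31: G=7,T=3
[3] (7+8,3*2+1) = (15,7)
col: 5 vs 7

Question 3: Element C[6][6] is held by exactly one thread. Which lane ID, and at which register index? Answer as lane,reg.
r=6->g=6,rb=0  c=6->t=3,b0=0
L=6*4+3=27  i=0*2+0=0

27,0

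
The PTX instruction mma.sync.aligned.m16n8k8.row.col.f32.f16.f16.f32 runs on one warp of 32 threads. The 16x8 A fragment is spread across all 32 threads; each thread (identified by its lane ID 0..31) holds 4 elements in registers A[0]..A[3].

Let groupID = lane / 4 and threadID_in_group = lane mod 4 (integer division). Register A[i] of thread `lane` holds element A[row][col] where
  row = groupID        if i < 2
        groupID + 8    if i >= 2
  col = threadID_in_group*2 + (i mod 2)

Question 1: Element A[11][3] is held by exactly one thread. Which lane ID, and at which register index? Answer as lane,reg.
13,3

r:11=>grp=3,rB=1  c:3=>tig=1,lo=1
L=3*4+1=13  i=1*2+1=3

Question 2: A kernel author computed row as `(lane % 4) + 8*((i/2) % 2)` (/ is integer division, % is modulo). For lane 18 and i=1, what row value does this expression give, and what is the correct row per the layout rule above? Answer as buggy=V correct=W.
`(lane % 4) + 8*((i/2) % 2)`[18,1]⇒2
lane 18: gr=4 (18/4), th=2 (18%4)
i=1: r=4+0=4, c=2*2+1=5
row: 2 vs 4

buggy=2 correct=4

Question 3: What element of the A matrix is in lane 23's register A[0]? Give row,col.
5,6

L=23⇒gr=23>>2=5, th=23&3=3
[0]⇒row 5+0=5  col 3·2+0=6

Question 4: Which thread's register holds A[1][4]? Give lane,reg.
r:1=>grp=1,rB=0  c:4=>tig=2,lo=0
L=1*4+2=6  i=0*2+0=0

6,0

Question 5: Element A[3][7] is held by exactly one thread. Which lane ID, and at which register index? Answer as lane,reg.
15,1

r: 3->gid=3,r8=0  c: 7->tid=3,i&1=1
L=3*4+3=15  i=0*2+1=1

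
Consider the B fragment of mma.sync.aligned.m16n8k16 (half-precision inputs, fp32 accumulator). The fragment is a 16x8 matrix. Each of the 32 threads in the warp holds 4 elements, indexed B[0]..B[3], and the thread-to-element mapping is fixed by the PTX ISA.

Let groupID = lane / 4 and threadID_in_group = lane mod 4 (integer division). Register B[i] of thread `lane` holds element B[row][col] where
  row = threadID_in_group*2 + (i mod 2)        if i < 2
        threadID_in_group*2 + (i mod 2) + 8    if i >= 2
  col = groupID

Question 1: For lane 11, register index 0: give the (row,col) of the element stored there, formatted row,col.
6,2

lane 11->11/4=2, 11 mod 4=3
i=0  r:2·3+0+0->6  c:2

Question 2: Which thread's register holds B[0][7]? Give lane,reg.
c=7->g=7  r=0->rb=0,t=0,b0=0
L=7*4+0=28  i=0*2+0=0

28,0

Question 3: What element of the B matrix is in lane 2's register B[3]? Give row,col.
lane 2⇒2/4=0, 2 mod 4=2
i=3  r:2·2+1+8⇒13  c:0

13,0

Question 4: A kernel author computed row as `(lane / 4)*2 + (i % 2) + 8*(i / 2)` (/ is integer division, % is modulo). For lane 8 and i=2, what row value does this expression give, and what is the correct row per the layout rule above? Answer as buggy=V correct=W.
buggy=12 correct=8

`(lane / 4)*2 + (i % 2) + 8*(i / 2)`[8,2]->12
lane 8->8/4=2, 8 mod 4=0
i=2  r:2·0+0+8->8  c:2
row: 12 vs 8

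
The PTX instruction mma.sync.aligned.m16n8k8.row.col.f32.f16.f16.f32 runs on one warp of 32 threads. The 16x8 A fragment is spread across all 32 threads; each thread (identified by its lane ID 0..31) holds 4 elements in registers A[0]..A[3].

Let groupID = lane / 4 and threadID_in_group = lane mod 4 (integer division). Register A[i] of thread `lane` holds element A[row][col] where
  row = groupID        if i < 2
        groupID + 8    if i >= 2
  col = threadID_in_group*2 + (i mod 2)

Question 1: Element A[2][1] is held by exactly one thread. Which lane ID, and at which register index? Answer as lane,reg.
r: 2->gid=2,r8=0  c: 1->tid=0,i&1=1
L=2*4+0=8  i=0*2+1=1

8,1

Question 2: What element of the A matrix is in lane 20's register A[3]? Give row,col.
L=20⇒gr=20>>2=5, th=20&3=0
[3]⇒row 5+8=13  col 0·2+1=1

13,1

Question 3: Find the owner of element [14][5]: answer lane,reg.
r=14→G=6,rhi=1  c=5→T=2,p=1
L=6*4+2=26  i=1*2+1=3

26,3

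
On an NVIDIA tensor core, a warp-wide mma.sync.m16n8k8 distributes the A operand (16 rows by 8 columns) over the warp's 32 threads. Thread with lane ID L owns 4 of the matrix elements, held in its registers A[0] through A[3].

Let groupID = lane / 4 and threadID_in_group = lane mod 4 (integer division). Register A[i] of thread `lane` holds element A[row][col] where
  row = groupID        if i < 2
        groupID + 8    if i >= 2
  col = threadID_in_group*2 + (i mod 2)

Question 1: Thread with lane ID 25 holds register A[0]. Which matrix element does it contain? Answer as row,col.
lane 25→25/4=6, 25 mod 4=1
i=0  r:6+0→6  c:2·1+0→2

6,2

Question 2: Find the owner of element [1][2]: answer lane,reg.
5,0

r: 1->gid=1,r8=0  c: 2->tid=1,i&1=0
L=1*4+1=5  i=0*2+0=0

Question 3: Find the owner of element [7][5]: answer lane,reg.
r: 7->gid=7,r8=0  c: 5->tid=2,i&1=1
L=7*4+2=30  i=0*2+1=1

30,1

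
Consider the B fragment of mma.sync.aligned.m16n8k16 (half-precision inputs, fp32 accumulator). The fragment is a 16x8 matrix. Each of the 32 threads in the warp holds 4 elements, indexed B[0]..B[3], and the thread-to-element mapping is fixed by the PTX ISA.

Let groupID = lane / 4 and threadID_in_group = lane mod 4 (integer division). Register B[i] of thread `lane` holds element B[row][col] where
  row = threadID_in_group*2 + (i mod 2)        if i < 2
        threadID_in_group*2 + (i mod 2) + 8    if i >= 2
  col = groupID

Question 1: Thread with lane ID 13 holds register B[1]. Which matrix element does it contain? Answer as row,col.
13: gid=3,tid=1
[1] (1*2+1+0,3) = (3,3)

3,3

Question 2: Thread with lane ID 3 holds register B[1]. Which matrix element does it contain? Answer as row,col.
7,0

L=3=>grp=3>>2=0, tig=3&3=3
[1]=>row 3·2+1+0=7  col grp=0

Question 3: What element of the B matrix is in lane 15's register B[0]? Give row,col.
6,3

lane 15: gid=3 (15/4), tid=3 (15%4)
i=0: r=3*2+0+0=6, c=gid=3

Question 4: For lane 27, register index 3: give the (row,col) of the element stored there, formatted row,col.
15,6

L=27->gid=27>>2=6, tid=27&3=3
[3]->row 3·2+1+8=15  col gid=6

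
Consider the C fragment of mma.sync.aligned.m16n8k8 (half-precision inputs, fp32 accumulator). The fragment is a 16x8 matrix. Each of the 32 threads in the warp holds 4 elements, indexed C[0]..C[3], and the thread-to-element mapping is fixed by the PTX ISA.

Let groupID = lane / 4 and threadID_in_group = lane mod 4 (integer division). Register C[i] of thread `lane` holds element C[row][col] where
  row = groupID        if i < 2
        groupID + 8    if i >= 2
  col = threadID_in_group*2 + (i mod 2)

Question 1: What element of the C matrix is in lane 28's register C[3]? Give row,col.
15,1

lane 28: G=7 (28/4), T=0 (28%4)
i=3: r=7+8=15, c=0*2+1=1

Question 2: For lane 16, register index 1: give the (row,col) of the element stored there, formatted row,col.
4,1

16: grp=4,tig=0
[1] (4+0,0*2+1) = (4,1)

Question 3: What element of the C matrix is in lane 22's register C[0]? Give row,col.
5,4

L=22=>grp=22>>2=5, tig=22&3=2
[0]=>row 5+0=5  col 2·2+0=4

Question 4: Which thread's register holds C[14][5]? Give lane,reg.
r: 14->gid=6,r8=1  c: 5->tid=2,i&1=1
L=6*4+2=26  i=1*2+1=3

26,3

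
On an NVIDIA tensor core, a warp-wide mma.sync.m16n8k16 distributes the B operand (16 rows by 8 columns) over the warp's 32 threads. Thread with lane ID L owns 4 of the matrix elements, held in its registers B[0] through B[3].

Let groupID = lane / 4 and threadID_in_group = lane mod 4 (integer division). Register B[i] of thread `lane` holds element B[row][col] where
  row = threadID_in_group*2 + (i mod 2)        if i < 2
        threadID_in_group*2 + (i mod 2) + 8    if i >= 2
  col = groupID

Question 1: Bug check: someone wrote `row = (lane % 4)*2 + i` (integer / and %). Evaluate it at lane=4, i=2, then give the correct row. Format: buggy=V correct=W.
buggy=2 correct=8

`(lane % 4)*2 + i`[4,2]→2
lane 4: G=1 (4/4), T=0 (4%4)
i=2: r=0*2+0+8=8, c=G=1
row: 2 vs 8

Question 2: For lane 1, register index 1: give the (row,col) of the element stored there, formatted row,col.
3,0

1: gr=0,th=1
[1] (1*2+1+0,0) = (3,0)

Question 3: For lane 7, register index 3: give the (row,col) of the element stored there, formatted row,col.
7: grp=1,tig=3
[3] (3*2+1+8,1) = (15,1)

15,1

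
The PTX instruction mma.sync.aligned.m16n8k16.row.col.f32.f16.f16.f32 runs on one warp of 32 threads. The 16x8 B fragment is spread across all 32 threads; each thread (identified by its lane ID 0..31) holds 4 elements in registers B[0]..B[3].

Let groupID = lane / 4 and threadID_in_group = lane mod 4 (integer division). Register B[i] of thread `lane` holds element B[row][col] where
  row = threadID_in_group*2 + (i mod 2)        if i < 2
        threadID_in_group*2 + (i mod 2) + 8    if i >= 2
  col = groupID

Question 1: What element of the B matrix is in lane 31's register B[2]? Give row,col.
14,7

lane 31->31/4=7, 31 mod 4=3
i=2  r:2·3+0+8->14  c:7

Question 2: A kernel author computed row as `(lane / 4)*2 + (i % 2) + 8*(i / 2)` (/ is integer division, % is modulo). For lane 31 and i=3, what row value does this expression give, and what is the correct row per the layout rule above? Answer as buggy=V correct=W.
`(lane / 4)*2 + (i % 2) + 8*(i / 2)`[31,3]->23
lane 31: gid=7 (31/4), tid=3 (31%4)
i=3: r=3*2+1+8=15, c=gid=7
row: 23 vs 15

buggy=23 correct=15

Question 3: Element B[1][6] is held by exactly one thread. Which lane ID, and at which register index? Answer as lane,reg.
c=6⇒gr=6  r=1⇒Rb=0,th=0,odd=1
L=6*4+0=24  i=0*2+1=1

24,1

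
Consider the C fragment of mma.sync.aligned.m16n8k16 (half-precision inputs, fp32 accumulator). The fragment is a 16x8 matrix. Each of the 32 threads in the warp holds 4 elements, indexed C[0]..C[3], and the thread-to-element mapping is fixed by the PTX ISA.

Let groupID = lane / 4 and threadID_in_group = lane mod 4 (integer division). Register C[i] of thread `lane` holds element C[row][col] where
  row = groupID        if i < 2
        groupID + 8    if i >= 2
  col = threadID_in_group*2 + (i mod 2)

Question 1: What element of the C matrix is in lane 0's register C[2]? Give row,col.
lane 0→0/4=0, 0 mod 4=0
i=2  r:0+8→8  c:2·0+0→0

8,0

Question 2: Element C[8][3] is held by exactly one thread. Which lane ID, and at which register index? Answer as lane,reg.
1,3

r: 8->gid=0,r8=1  c: 3->tid=1,i&1=1
L=0*4+1=1  i=1*2+1=3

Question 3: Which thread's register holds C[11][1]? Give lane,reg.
r=11→G=3,rhi=1  c=1→T=0,p=1
L=3*4+0=12  i=1*2+1=3

12,3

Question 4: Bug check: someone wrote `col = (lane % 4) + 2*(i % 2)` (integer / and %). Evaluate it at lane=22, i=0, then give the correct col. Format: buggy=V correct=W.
`(lane % 4) + 2*(i % 2)`[22,0]->2
lane 22: g=5 (22/4), t=2 (22%4)
i=0: r=5+0=5, c=2*2+0=4
col: 2 vs 4

buggy=2 correct=4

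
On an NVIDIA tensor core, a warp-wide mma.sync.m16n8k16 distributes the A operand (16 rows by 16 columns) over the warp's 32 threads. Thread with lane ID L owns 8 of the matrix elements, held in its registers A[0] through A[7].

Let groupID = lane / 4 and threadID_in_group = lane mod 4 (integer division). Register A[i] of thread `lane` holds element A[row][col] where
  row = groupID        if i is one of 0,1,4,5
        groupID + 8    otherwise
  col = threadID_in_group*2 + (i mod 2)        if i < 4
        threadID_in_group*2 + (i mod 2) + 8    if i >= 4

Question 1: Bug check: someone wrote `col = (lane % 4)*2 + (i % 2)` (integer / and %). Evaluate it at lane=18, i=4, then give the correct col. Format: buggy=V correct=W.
`(lane % 4)*2 + (i % 2)`[18,4]->4
L=18->gid=18>>2=4, tid=18&3=2
[4]->row 4+0=4  col 2·2+0+8=12
col: 4 vs 12

buggy=4 correct=12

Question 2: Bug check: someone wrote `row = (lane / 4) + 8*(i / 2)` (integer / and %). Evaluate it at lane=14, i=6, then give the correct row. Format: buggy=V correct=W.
buggy=27 correct=11

`(lane / 4) + 8*(i / 2)`[14,6]=>27
L=14=>grp=14>>2=3, tig=14&3=2
[6]=>row 3+8=11  col 2·2+0+8=12
row: 27 vs 11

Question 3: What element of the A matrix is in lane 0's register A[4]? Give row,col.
0,8

L=0⇒gr=0>>2=0, th=0&3=0
[4]⇒row 0+0=0  col 0·2+0+8=8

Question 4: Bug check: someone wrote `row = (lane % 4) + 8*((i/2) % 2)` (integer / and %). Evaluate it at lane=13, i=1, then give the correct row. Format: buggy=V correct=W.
buggy=1 correct=3

`(lane % 4) + 8*((i/2) % 2)`[13,1]→1
lane 13: G=3 (13/4), T=1 (13%4)
i=1: r=3+0=3, c=1*2+1+0=3
row: 1 vs 3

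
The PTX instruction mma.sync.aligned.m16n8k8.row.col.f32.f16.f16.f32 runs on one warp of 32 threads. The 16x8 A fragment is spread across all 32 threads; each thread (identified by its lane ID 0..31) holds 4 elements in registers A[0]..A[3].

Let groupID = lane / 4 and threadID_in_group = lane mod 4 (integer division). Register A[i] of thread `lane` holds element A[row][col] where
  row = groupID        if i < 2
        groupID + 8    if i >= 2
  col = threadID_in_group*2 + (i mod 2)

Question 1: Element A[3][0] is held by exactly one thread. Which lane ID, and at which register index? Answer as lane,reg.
r:3=>grp=3,rB=0  c:0=>tig=0,lo=0
L=3*4+0=12  i=0*2+0=0

12,0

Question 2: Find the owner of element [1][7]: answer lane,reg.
7,1

r=1⇒gr=1,Rb=0  c=7⇒th=3,odd=1
L=1*4+3=7  i=0*2+1=1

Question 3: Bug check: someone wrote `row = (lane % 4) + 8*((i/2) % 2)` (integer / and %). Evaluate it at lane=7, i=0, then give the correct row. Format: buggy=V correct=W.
buggy=3 correct=1

`(lane % 4) + 8*((i/2) % 2)`[7,0]⇒3
L=7⇒gr=7>>2=1, th=7&3=3
[0]⇒row 1+0=1  col 3·2+0=6
row: 3 vs 1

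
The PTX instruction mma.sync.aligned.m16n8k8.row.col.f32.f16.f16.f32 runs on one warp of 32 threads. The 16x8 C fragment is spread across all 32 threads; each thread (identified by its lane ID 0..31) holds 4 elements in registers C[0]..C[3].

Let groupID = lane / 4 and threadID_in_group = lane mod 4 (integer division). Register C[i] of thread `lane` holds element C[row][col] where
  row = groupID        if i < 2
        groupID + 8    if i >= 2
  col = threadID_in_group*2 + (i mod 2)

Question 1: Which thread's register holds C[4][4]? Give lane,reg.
r=4->g=4,rb=0  c=4->t=2,b0=0
L=4*4+2=18  i=0*2+0=0

18,0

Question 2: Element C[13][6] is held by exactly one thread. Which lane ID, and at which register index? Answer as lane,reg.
23,2

r: 13->gid=5,r8=1  c: 6->tid=3,i&1=0
L=5*4+3=23  i=1*2+0=2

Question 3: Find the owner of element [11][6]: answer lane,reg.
15,2

r: 11->gid=3,r8=1  c: 6->tid=3,i&1=0
L=3*4+3=15  i=1*2+0=2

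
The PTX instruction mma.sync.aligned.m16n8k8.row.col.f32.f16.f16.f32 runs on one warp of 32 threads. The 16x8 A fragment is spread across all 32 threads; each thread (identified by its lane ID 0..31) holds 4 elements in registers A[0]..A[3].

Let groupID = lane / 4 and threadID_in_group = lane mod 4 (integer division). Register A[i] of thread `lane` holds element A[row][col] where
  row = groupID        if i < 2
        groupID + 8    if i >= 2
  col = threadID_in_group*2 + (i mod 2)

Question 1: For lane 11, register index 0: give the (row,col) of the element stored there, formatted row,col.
2,6

lane 11->11/4=2, 11 mod 4=3
i=0  r:2+0->2  c:2·3+0->6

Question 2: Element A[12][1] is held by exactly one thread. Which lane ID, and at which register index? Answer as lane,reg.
16,3

r=12->g=4,rb=1  c=1->t=0,b0=1
L=4*4+0=16  i=1*2+1=3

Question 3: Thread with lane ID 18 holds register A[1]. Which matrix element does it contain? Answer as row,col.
4,5

18: G=4,T=2
[1] (4+0,2*2+1) = (4,5)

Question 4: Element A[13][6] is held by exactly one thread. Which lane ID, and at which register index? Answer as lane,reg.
23,2

r: 13->gid=5,r8=1  c: 6->tid=3,i&1=0
L=5*4+3=23  i=1*2+0=2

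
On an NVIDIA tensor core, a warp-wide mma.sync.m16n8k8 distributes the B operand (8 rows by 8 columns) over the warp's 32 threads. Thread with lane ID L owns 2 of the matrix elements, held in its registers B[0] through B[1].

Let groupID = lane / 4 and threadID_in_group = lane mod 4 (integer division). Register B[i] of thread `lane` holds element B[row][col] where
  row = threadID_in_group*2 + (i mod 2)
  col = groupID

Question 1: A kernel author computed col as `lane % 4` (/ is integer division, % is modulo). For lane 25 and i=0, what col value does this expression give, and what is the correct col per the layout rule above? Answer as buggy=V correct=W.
`lane % 4`[25,0]⇒1
lane 25⇒25/4=6, 25 mod 4=1
i=0  r:2·1+0⇒2  c:6
col: 1 vs 6

buggy=1 correct=6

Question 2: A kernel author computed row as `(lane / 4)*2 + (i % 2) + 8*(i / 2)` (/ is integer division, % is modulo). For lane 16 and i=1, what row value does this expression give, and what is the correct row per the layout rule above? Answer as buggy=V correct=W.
buggy=9 correct=1

`(lane / 4)*2 + (i % 2) + 8*(i / 2)`[16,1]=>9
16: grp=4,tig=0
[1] (0*2+1,4) = (1,4)
row: 9 vs 1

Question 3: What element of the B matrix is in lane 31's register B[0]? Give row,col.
6,7

31: G=7,T=3
[0] (3*2+0,7) = (6,7)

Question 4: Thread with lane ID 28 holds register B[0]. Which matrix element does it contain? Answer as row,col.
0,7

L=28→G=28>>2=7, T=28&3=0
[0]→row 0·2+0=0  col G=7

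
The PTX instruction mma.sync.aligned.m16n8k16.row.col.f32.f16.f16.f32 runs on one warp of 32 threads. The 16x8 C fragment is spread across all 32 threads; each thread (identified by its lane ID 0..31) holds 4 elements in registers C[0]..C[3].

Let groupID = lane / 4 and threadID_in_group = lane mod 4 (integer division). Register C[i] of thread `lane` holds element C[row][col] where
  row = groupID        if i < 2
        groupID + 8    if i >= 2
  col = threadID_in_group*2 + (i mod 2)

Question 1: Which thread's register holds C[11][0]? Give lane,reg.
r=11→G=3,rhi=1  c=0→T=0,p=0
L=3*4+0=12  i=1*2+0=2

12,2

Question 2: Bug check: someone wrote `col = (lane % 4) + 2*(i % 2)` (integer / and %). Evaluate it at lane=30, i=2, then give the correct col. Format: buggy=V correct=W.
`(lane % 4) + 2*(i % 2)`[30,2]->2
30: gid=7,tid=2
[2] (7+8,2*2+0) = (15,4)
col: 2 vs 4

buggy=2 correct=4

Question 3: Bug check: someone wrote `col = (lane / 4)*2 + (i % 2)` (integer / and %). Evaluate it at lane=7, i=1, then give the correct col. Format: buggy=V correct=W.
`(lane / 4)*2 + (i % 2)`[7,1]=>3
lane 7=>7/4=1, 7 mod 4=3
i=1  r:1+0=>1  c:2·3+1=>7
col: 3 vs 7

buggy=3 correct=7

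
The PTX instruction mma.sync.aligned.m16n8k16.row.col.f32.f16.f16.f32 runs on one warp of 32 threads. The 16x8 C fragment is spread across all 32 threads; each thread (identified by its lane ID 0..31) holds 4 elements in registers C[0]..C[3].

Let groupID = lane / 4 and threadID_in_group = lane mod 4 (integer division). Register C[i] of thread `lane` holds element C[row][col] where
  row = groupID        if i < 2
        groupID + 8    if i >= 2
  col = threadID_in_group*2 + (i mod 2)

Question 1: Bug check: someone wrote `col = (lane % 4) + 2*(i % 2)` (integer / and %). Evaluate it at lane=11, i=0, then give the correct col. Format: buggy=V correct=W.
buggy=3 correct=6

`(lane % 4) + 2*(i % 2)`[11,0]⇒3
lane 11⇒11/4=2, 11 mod 4=3
i=0  r:2+0⇒2  c:2·3+0⇒6
col: 3 vs 6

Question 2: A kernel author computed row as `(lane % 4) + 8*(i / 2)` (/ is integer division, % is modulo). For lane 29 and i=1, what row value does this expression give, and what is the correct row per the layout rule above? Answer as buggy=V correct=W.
buggy=1 correct=7

`(lane % 4) + 8*(i / 2)`[29,1]⇒1
L=29⇒gr=29>>2=7, th=29&3=1
[1]⇒row 7+0=7  col 1·2+1=3
row: 1 vs 7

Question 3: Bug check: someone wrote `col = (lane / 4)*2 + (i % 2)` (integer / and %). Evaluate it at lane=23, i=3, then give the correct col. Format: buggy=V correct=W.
`(lane / 4)*2 + (i % 2)`[23,3]->11
lane 23->23/4=5, 23 mod 4=3
i=3  r:5+8->13  c:2·3+1->7
col: 11 vs 7

buggy=11 correct=7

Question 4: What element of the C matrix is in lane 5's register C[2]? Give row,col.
L=5→G=5>>2=1, T=5&3=1
[2]→row 1+8=9  col 1·2+0=2

9,2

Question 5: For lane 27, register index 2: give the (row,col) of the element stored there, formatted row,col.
lane 27=>27/4=6, 27 mod 4=3
i=2  r:6+8=>14  c:2·3+0=>6

14,6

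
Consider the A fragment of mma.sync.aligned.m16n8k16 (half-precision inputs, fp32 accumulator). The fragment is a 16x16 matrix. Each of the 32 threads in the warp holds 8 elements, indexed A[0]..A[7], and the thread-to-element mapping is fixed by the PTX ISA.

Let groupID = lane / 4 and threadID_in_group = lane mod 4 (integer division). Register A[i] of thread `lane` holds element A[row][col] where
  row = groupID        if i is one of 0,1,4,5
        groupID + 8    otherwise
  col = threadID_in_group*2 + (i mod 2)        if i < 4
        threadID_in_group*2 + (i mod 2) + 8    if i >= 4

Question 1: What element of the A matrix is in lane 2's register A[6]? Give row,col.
8,12

lane 2->2/4=0, 2 mod 4=2
i=6  r:0+8->8  c:2·2+0+8->12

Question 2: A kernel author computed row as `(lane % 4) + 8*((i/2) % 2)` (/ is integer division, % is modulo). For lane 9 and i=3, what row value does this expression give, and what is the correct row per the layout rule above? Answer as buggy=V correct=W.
`(lane % 4) + 8*((i/2) % 2)`[9,3]→9
lane 9→9/4=2, 9 mod 4=1
i=3  r:2+8→10  c:2·1+1+0→3
row: 9 vs 10

buggy=9 correct=10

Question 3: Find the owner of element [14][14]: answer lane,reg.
27,6

r=14->g=6,rb=1  c=14->cb=1,t=3,b0=0
L=6*4+3=27  i=1*4+1*2+0=6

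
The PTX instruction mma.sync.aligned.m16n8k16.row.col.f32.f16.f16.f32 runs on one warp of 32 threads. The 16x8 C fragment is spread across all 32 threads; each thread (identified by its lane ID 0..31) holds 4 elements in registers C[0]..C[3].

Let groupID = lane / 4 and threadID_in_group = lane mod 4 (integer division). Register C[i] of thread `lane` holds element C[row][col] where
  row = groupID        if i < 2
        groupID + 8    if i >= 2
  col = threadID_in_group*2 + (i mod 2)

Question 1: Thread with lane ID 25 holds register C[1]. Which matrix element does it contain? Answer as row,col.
lane 25: G=6 (25/4), T=1 (25%4)
i=1: r=6+0=6, c=1*2+1=3

6,3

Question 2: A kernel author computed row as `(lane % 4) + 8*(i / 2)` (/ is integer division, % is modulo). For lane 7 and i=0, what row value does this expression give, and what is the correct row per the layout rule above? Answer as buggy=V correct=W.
`(lane % 4) + 8*(i / 2)`[7,0]⇒3
L=7⇒gr=7>>2=1, th=7&3=3
[0]⇒row 1+0=1  col 3·2+0=6
row: 3 vs 1

buggy=3 correct=1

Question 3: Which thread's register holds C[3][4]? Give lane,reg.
14,0

r: 3->gid=3,r8=0  c: 4->tid=2,i&1=0
L=3*4+2=14  i=0*2+0=0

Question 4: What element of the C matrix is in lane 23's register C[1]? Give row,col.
5,7

lane 23=>23/4=5, 23 mod 4=3
i=1  r:5+0=>5  c:2·3+1=>7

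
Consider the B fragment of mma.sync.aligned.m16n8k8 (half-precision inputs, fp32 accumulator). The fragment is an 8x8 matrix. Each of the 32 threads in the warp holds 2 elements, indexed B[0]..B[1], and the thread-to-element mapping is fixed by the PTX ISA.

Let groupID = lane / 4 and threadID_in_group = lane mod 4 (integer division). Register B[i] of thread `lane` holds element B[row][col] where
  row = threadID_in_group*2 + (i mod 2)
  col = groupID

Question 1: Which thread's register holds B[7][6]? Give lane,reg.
c:6=>grp=6  r:7=>tig=3,lo=1
L=6*4+3=27  i=1=1

27,1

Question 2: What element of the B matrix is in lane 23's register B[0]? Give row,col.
23: g=5,t=3
[0] (3*2+0,5) = (6,5)

6,5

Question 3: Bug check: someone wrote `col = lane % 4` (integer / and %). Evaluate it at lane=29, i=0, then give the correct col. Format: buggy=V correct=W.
`lane % 4`[29,0]->1
lane 29->29/4=7, 29 mod 4=1
i=0  r:2·1+0->2  c:7
col: 1 vs 7

buggy=1 correct=7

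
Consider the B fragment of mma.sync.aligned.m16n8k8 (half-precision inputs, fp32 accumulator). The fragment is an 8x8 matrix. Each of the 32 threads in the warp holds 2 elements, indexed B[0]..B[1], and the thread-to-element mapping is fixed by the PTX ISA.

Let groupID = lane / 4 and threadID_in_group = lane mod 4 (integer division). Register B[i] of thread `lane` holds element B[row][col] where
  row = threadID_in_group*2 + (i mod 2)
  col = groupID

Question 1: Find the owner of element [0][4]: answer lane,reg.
16,0

c=4⇒gr=4  r=0⇒th=0,odd=0
L=4*4+0=16  i=0=0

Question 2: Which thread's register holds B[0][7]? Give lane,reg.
c: 7->gid=7  r: 0->tid=0,i&1=0
L=7*4+0=28  i=0=0

28,0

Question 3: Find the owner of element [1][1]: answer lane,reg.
c=1→G=1  r=1→T=0,p=1
L=1*4+0=4  i=1=1

4,1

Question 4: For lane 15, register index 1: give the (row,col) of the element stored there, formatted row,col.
lane 15⇒15/4=3, 15 mod 4=3
i=1  r:2·3+1⇒7  c:3

7,3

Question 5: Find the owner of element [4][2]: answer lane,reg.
10,0

c=2->g=2  r=4->t=2,b0=0
L=2*4+2=10  i=0=0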